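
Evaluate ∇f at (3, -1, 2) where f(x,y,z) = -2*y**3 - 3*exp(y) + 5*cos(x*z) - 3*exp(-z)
(-10*sin(6), -6 - 3*exp(-1), 3*exp(-2) - 15*sin(6))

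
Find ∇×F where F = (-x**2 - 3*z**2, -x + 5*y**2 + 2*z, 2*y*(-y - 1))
(-4*y - 4, -6*z, -1)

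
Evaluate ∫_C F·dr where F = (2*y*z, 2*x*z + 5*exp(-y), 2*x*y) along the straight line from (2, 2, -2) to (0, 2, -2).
16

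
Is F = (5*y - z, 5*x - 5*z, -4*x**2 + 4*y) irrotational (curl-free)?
No, ∇×F = (9, 8*x - 1, 0)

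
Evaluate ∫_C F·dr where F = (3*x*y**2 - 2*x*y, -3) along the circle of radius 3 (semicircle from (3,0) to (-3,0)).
0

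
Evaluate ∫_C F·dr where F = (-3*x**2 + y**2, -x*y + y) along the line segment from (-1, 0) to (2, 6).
27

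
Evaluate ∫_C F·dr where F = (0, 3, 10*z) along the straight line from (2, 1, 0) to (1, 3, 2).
26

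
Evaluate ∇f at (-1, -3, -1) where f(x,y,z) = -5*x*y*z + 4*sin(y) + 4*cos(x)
(-15 + 4*sin(1), -5 + 4*cos(3), -15)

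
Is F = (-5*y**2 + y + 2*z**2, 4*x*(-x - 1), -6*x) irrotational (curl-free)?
No, ∇×F = (0, 4*z + 6, -8*x + 10*y - 5)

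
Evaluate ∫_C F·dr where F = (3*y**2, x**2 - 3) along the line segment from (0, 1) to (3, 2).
21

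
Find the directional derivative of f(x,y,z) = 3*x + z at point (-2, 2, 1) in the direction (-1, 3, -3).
-6*sqrt(19)/19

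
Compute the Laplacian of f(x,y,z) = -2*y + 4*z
0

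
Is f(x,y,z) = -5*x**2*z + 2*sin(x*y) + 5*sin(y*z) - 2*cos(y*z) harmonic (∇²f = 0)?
No, ∇²f = -2*x**2*sin(x*y) - y**2*(5*sin(y*z) - 2*cos(y*z)) - 2*y**2*sin(x*y) - 5*z**2*sin(y*z) + 2*z**2*cos(y*z) - 10*z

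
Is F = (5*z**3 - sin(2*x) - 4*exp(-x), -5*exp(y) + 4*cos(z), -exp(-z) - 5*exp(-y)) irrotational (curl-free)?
No, ∇×F = (4*sin(z) + 5*exp(-y), 15*z**2, 0)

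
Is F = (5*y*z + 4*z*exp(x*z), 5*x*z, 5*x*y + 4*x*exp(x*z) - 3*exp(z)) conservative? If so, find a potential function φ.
Yes, F is conservative. φ = 5*x*y*z - 3*exp(z) + 4*exp(x*z)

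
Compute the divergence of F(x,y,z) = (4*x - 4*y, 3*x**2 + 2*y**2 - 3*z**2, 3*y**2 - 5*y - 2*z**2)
4*y - 4*z + 4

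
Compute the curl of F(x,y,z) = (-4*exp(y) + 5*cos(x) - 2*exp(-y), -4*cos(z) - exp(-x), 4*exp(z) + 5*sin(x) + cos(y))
(-sin(y) - 4*sin(z), -5*cos(x), 4*exp(y) - 2*exp(-y) + exp(-x))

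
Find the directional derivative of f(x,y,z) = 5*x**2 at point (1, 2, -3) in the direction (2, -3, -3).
10*sqrt(22)/11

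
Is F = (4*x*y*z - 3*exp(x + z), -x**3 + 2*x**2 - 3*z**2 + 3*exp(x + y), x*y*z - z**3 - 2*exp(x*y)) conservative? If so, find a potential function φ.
No, ∇×F = (x*z - 2*x*exp(x*y) + 6*z, 4*x*y - y*z + 2*y*exp(x*y) - 3*exp(x + z), -3*x**2 - 4*x*z + 4*x + 3*exp(x + y)) ≠ 0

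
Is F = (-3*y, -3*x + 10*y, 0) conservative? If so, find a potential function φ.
Yes, F is conservative. φ = y*(-3*x + 5*y)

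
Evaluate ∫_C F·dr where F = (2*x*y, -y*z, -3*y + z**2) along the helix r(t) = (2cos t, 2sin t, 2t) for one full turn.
4*pi + 64*pi**3/3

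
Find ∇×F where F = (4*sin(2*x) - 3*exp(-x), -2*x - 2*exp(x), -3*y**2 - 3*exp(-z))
(-6*y, 0, -2*exp(x) - 2)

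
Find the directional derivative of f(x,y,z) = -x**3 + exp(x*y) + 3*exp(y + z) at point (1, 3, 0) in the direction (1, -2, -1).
sqrt(6)*(-8*exp(3) - 3)/6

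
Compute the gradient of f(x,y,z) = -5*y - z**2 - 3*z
(0, -5, -2*z - 3)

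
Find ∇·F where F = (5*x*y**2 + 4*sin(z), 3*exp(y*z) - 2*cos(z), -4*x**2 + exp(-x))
5*y**2 + 3*z*exp(y*z)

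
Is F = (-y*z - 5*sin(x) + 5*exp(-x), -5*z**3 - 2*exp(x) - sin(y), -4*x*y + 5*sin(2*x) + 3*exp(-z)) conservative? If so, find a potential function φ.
No, ∇×F = (-4*x + 15*z**2, 3*y - 10*cos(2*x), z - 2*exp(x)) ≠ 0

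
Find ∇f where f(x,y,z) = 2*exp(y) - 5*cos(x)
(5*sin(x), 2*exp(y), 0)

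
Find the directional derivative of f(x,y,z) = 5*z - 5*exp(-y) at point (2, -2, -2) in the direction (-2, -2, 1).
5/3 - 10*exp(2)/3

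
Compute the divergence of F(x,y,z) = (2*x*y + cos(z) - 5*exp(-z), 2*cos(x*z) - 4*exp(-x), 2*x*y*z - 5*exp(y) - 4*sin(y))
2*y*(x + 1)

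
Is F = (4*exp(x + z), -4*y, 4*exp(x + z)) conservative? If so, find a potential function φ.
Yes, F is conservative. φ = -2*y**2 + 4*exp(x + z)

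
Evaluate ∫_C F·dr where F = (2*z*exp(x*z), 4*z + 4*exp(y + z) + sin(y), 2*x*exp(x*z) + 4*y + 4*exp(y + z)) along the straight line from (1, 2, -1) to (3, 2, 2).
-4*E - 2*exp(-1) + 24 + 4*exp(4) + 2*exp(6)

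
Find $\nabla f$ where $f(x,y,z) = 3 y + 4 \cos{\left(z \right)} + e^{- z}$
(0, 3, -4*sin(z) - exp(-z))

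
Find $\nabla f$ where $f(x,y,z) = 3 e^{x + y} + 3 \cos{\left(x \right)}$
(3*exp(x + y) - 3*sin(x), 3*exp(x + y), 0)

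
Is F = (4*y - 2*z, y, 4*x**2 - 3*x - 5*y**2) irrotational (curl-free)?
No, ∇×F = (-10*y, 1 - 8*x, -4)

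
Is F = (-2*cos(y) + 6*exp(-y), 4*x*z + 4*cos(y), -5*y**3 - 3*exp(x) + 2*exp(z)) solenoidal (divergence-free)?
No, ∇·F = 2*exp(z) - 4*sin(y)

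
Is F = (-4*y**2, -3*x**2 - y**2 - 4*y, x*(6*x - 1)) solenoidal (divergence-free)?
No, ∇·F = -2*y - 4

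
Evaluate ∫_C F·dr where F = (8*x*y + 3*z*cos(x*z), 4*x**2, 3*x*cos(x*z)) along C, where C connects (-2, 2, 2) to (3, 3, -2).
3*sin(4) - 3*sin(6) + 76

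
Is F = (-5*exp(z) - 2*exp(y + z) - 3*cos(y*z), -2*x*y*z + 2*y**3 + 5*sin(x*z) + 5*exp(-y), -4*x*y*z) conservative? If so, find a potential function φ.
No, ∇×F = (x*(2*y - 4*z - 5*cos(x*z)), 4*y*z + 3*y*sin(y*z) - 5*exp(z) - 2*exp(y + z), -2*y*z - 3*z*sin(y*z) + 5*z*cos(x*z) + 2*exp(y + z)) ≠ 0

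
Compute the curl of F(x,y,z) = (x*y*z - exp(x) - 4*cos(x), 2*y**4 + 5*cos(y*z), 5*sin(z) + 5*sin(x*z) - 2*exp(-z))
(5*y*sin(y*z), x*y - 5*z*cos(x*z), -x*z)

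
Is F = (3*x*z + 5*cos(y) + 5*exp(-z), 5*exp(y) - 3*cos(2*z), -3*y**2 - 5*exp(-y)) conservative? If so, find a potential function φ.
No, ∇×F = (-6*y - 6*sin(2*z) + 5*exp(-y), 3*x - 5*exp(-z), 5*sin(y)) ≠ 0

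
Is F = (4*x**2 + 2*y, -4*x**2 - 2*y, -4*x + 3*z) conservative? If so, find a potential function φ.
No, ∇×F = (0, 4, -8*x - 2) ≠ 0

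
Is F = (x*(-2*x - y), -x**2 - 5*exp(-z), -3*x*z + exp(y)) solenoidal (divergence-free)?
No, ∇·F = -7*x - y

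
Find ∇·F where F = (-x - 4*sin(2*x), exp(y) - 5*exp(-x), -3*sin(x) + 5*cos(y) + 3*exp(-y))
exp(y) - 8*cos(2*x) - 1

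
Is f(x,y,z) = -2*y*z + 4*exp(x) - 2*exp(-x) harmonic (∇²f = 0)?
No, ∇²f = 4*exp(x) - 2*exp(-x)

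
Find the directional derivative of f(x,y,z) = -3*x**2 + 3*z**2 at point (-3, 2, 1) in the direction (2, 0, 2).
12*sqrt(2)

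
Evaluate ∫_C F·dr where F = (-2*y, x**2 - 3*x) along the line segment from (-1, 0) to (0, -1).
-5/6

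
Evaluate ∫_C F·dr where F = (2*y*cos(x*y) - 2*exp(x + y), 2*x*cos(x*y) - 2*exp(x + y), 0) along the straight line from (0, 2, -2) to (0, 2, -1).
0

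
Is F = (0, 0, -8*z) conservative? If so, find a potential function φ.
Yes, F is conservative. φ = -4*z**2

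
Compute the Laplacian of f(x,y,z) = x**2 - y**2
0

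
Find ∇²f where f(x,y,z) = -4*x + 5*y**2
10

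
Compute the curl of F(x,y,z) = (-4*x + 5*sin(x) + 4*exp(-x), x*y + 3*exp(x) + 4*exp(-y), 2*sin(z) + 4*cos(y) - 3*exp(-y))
(-4*sin(y) + 3*exp(-y), 0, y + 3*exp(x))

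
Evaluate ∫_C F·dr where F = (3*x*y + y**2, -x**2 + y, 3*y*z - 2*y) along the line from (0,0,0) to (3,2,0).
18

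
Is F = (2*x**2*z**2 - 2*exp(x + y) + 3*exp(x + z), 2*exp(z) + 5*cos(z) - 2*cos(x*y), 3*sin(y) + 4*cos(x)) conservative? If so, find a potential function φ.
No, ∇×F = (-2*exp(z) + 5*sin(z) + 3*cos(y), 4*x**2*z + 3*exp(x + z) + 4*sin(x), 2*y*sin(x*y) + 2*exp(x + y)) ≠ 0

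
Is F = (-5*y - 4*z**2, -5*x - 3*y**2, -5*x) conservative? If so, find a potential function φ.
No, ∇×F = (0, 5 - 8*z, 0) ≠ 0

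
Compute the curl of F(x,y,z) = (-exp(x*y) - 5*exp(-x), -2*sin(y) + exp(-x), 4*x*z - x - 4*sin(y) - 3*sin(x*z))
(-4*cos(y), 3*z*cos(x*z) - 4*z + 1, x*exp(x*y) - exp(-x))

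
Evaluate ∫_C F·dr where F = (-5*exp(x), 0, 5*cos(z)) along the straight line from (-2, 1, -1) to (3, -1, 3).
5*((-exp(3) + sin(3) + sin(1))*exp(2) + 1)*exp(-2)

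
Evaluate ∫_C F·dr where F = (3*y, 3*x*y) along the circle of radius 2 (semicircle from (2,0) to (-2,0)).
16 - 6*pi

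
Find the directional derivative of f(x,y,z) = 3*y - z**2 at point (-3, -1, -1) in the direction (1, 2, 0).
6*sqrt(5)/5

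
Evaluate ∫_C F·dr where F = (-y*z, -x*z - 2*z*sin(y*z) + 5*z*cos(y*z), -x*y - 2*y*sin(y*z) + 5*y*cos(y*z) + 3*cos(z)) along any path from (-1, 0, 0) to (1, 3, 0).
0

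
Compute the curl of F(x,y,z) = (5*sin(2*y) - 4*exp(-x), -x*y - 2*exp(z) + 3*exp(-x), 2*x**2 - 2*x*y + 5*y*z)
(-2*x + 5*z + 2*exp(z), -4*x + 2*y, -y - 10*cos(2*y) - 3*exp(-x))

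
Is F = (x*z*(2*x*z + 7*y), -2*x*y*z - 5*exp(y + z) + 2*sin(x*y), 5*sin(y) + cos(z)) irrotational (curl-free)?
No, ∇×F = (2*x*y + 5*exp(y + z) + 5*cos(y), x*(4*x*z + 7*y), -7*x*z - 2*y*z + 2*y*cos(x*y))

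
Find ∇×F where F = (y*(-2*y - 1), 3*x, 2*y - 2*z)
(2, 0, 4*y + 4)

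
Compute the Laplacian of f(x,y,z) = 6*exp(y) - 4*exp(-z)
6*exp(y) - 4*exp(-z)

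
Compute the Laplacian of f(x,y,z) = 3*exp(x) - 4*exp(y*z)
-4*y**2*exp(y*z) - 4*z**2*exp(y*z) + 3*exp(x)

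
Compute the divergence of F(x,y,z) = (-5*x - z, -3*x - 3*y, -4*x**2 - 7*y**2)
-8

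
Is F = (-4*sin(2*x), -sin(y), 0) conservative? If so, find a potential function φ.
Yes, F is conservative. φ = 2*cos(2*x) + cos(y)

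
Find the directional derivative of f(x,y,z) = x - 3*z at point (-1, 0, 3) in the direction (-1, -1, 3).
-10*sqrt(11)/11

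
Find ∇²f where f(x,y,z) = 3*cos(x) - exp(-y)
-3*cos(x) - exp(-y)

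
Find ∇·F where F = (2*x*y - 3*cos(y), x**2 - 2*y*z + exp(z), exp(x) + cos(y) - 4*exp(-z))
2*y - 2*z + 4*exp(-z)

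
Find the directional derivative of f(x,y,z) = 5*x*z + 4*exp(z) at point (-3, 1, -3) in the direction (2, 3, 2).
4*sqrt(17)*(2 - 15*exp(3))*exp(-3)/17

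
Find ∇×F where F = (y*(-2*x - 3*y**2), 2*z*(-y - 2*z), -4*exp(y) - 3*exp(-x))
(2*y + 8*z - 4*exp(y), -3*exp(-x), 2*x + 9*y**2)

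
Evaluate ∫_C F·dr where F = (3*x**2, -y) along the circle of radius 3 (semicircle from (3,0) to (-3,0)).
-54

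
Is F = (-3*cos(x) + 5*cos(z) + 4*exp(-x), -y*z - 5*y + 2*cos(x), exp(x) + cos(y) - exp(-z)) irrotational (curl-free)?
No, ∇×F = (y - sin(y), -exp(x) - 5*sin(z), -2*sin(x))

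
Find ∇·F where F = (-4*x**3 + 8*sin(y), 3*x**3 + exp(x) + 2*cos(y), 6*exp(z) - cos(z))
-12*x**2 + 6*exp(z) - 2*sin(y) + sin(z)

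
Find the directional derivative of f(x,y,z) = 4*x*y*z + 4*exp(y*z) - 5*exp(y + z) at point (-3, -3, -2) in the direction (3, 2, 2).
4*sqrt(17)*(-10*exp(11) - 5 + 48*exp(5))*exp(-5)/17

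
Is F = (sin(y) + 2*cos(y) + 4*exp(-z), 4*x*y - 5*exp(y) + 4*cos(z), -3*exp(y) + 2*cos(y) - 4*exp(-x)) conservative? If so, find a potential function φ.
No, ∇×F = (-3*exp(y) - 2*sin(y) + 4*sin(z), -4*exp(-z) - 4*exp(-x), 4*y + 2*sin(y) - cos(y)) ≠ 0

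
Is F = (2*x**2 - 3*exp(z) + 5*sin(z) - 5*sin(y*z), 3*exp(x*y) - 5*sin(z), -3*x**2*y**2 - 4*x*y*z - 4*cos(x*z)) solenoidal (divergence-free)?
No, ∇·F = x*(-4*y + 3*exp(x*y) + 4*sin(x*z) + 4)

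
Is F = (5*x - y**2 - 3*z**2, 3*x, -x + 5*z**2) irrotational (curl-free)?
No, ∇×F = (0, 1 - 6*z, 2*y + 3)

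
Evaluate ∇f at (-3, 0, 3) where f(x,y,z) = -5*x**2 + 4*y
(30, 4, 0)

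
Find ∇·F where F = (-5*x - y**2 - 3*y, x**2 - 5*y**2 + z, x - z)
-10*y - 6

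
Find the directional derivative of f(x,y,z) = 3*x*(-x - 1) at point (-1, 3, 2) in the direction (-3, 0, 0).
-3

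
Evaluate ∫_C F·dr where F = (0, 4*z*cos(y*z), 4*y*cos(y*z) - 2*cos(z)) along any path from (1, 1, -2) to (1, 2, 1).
-2*sin(1) + 6*sin(2)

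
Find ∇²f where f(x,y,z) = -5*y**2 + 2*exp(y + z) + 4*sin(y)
4*exp(y + z) - 4*sin(y) - 10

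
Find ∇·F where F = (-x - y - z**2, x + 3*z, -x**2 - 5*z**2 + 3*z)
2 - 10*z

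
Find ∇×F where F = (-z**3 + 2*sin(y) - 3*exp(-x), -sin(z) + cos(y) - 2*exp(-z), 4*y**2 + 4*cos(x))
(8*y + cos(z) - 2*exp(-z), -3*z**2 + 4*sin(x), -2*cos(y))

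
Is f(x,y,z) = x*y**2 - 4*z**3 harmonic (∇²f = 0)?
No, ∇²f = 2*x - 24*z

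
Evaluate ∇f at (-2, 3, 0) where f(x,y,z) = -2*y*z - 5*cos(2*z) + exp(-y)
(0, -exp(-3), -6)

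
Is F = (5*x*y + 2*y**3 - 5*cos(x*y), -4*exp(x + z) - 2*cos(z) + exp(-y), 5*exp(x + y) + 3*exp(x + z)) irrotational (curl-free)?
No, ∇×F = (5*exp(x + y) + 4*exp(x + z) - 2*sin(z), -5*exp(x + y) - 3*exp(x + z), -5*x*sin(x*y) - 5*x - 6*y**2 - 4*exp(x + z))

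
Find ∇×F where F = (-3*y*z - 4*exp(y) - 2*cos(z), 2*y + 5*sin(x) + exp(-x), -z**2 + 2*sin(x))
(0, -3*y + 2*sin(z) - 2*cos(x), 3*z + 4*exp(y) + 5*cos(x) - exp(-x))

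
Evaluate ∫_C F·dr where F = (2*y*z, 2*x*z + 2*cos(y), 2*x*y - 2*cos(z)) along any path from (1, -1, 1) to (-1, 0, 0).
2 + 4*sin(1)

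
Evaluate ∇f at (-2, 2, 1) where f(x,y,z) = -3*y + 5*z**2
(0, -3, 10)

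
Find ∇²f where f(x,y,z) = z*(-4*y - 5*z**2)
-30*z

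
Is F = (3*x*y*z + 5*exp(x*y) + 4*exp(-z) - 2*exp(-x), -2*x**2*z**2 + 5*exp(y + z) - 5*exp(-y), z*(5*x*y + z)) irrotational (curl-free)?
No, ∇×F = (4*x**2*z + 5*x*z - 5*exp(y + z), 3*x*y - 5*y*z - 4*exp(-z), x*(-4*z**2 - 3*z - 5*exp(x*y)))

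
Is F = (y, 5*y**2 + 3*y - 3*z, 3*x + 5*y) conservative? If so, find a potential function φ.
No, ∇×F = (8, -3, -1) ≠ 0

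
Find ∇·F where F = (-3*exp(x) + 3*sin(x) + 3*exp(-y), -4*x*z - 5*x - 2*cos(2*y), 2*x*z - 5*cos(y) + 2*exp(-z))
2*x - 3*exp(x) + 4*sin(2*y) + 3*cos(x) - 2*exp(-z)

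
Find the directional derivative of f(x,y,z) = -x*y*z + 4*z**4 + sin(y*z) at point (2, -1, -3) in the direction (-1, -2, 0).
3*sqrt(5)*(-3 + 2*cos(3))/5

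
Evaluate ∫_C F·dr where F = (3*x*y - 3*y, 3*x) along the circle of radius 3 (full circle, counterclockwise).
54*pi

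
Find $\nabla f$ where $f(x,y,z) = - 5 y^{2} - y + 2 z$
(0, -10*y - 1, 2)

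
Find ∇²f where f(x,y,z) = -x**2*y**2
-2*x**2 - 2*y**2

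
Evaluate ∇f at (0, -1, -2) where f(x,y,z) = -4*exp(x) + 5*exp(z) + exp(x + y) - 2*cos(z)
(-4 + exp(-1), exp(-1), -2*sin(2) + 5*exp(-2))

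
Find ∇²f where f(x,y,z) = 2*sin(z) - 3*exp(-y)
-2*sin(z) - 3*exp(-y)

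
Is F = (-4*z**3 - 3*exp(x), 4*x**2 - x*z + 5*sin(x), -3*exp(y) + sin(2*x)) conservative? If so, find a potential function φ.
No, ∇×F = (x - 3*exp(y), -12*z**2 - 2*cos(2*x), 8*x - z + 5*cos(x)) ≠ 0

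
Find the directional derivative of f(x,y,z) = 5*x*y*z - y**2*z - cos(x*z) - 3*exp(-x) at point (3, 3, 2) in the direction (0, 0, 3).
3*sin(6) + 36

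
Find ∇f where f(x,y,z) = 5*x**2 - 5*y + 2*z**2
(10*x, -5, 4*z)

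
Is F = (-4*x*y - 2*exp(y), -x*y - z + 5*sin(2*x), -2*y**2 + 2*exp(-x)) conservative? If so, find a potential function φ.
No, ∇×F = (1 - 4*y, 2*exp(-x), 4*x - y + 2*exp(y) + 10*cos(2*x)) ≠ 0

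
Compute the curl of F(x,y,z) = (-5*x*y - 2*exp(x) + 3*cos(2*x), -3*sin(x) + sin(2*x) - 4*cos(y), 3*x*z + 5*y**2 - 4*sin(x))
(10*y, -3*z + 4*cos(x), 5*x - 3*cos(x) + 2*cos(2*x))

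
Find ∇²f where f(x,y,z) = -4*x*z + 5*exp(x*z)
5*(x**2 + z**2)*exp(x*z)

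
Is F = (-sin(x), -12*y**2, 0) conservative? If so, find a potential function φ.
Yes, F is conservative. φ = -4*y**3 + cos(x)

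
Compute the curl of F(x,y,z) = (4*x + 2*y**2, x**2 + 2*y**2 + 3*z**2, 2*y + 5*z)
(2 - 6*z, 0, 2*x - 4*y)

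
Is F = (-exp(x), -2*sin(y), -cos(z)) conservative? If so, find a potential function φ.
Yes, F is conservative. φ = -exp(x) - sin(z) + 2*cos(y)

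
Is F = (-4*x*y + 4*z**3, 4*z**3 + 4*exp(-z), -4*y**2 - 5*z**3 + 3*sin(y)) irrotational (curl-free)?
No, ∇×F = (-8*y - 12*z**2 + 3*cos(y) + 4*exp(-z), 12*z**2, 4*x)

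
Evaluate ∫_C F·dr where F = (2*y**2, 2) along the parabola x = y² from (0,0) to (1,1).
3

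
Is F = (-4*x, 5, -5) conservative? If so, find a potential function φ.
Yes, F is conservative. φ = -2*x**2 + 5*y - 5*z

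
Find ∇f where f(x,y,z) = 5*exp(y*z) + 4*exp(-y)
(0, 5*z*exp(y*z) - 4*exp(-y), 5*y*exp(y*z))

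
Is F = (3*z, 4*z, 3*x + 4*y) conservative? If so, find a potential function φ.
Yes, F is conservative. φ = z*(3*x + 4*y)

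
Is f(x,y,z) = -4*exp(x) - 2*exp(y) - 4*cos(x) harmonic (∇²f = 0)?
No, ∇²f = -4*exp(x) - 2*exp(y) + 4*cos(x)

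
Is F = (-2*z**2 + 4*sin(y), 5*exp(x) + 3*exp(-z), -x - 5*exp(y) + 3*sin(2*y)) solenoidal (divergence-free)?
Yes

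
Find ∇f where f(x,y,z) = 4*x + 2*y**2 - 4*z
(4, 4*y, -4)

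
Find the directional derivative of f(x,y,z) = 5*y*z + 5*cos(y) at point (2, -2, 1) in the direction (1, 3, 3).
15*sqrt(19)*(-1 + sin(2))/19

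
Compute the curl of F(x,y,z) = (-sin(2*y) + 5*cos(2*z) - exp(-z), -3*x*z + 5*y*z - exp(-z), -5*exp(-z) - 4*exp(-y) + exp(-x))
(3*x - 5*y - exp(-z) + 4*exp(-y), -10*sin(2*z) + exp(-z) + exp(-x), -3*z + 2*cos(2*y))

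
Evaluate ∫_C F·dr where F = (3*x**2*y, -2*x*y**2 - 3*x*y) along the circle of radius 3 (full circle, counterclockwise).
-405*pi/4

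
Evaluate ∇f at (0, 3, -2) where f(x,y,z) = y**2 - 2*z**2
(0, 6, 8)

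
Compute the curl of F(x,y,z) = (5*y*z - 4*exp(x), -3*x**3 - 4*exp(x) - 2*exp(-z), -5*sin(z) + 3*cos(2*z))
(-2*exp(-z), 5*y, -9*x**2 - 5*z - 4*exp(x))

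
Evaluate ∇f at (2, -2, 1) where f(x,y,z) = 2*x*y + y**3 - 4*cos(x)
(-4 + 4*sin(2), 16, 0)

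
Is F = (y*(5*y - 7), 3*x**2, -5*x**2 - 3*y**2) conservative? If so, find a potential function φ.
No, ∇×F = (-6*y, 10*x, 6*x - 10*y + 7) ≠ 0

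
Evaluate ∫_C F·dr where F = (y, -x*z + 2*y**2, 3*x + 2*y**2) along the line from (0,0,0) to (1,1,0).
7/6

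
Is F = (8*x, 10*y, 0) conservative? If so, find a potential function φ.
Yes, F is conservative. φ = 4*x**2 + 5*y**2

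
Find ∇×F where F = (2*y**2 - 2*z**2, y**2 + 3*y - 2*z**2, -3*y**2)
(-6*y + 4*z, -4*z, -4*y)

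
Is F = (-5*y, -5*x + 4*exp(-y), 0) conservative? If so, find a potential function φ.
Yes, F is conservative. φ = -5*x*y - 4*exp(-y)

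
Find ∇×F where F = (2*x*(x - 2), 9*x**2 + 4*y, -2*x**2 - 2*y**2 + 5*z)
(-4*y, 4*x, 18*x)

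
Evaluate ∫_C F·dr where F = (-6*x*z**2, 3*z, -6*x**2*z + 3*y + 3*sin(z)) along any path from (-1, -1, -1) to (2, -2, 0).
-3 + 3*cos(1)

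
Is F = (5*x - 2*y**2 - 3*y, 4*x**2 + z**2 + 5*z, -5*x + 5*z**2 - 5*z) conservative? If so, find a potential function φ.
No, ∇×F = (-2*z - 5, 5, 8*x + 4*y + 3) ≠ 0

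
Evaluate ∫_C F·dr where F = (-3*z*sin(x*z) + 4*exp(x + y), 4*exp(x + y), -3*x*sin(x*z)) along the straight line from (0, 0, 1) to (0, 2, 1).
-4 + 4*exp(2)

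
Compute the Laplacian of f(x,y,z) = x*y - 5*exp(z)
-5*exp(z)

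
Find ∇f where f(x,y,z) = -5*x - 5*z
(-5, 0, -5)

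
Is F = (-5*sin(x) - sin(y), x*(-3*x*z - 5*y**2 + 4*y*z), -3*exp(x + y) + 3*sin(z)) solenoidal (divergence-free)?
No, ∇·F = -10*x*y + 4*x*z - 5*cos(x) + 3*cos(z)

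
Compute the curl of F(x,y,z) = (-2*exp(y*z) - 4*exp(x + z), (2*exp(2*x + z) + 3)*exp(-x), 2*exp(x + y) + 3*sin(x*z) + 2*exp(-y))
(2*(exp(x + 2*y) - exp(x + y + z) - 1)*exp(-y), -2*y*exp(y*z) - 3*z*cos(x*z) - 2*exp(x + y) - 4*exp(x + z), 2*z*exp(y*z) + 2*exp(x + z) - 3*exp(-x))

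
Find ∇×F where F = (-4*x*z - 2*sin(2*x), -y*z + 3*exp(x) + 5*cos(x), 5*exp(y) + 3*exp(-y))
(y + 5*exp(y) - 3*exp(-y), -4*x, 3*exp(x) - 5*sin(x))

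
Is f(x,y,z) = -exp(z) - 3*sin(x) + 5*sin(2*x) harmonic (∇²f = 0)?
No, ∇²f = -exp(z) + 3*sin(x) - 20*sin(2*x)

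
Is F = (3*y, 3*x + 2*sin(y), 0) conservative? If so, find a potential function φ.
Yes, F is conservative. φ = 3*x*y - 2*cos(y)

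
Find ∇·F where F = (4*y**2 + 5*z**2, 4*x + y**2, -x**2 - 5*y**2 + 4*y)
2*y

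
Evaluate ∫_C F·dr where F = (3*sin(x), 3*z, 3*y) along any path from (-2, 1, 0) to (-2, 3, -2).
-18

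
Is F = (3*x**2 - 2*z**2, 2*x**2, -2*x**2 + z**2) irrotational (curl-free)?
No, ∇×F = (0, 4*x - 4*z, 4*x)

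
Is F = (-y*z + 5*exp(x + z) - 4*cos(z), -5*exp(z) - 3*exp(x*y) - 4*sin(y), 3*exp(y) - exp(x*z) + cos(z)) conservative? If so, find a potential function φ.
No, ∇×F = (3*exp(y) + 5*exp(z), -y + z*exp(x*z) + 5*exp(x + z) + 4*sin(z), -3*y*exp(x*y) + z) ≠ 0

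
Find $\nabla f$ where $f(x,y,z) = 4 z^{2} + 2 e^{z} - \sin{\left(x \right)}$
(-cos(x), 0, 8*z + 2*exp(z))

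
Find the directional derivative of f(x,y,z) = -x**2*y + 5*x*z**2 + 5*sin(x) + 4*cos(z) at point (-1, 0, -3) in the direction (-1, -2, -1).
-sqrt(6)*(4*sin(3) + 5*cos(1) + 73)/6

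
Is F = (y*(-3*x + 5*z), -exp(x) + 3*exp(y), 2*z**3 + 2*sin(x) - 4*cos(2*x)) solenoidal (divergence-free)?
No, ∇·F = -3*y + 6*z**2 + 3*exp(y)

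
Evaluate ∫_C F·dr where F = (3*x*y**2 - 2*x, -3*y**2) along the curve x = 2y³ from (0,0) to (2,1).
-1/2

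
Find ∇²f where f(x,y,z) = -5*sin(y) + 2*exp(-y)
5*sin(y) + 2*exp(-y)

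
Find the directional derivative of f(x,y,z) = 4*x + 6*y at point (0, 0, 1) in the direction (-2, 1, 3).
-sqrt(14)/7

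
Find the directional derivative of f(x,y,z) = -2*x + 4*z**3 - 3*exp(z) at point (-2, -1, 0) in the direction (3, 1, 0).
-3*sqrt(10)/5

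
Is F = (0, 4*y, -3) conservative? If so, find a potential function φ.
Yes, F is conservative. φ = 2*y**2 - 3*z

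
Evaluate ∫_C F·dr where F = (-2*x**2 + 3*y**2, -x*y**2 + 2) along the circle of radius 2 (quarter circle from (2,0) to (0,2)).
-20/3 - pi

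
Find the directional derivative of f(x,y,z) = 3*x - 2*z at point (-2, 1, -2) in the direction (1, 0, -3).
9*sqrt(10)/10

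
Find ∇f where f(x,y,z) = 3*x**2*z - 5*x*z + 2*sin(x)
(6*x*z - 5*z + 2*cos(x), 0, x*(3*x - 5))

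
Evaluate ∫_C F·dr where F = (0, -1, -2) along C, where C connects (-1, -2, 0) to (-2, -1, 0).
-1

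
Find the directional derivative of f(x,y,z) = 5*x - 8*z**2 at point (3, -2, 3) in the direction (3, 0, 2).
-81*sqrt(13)/13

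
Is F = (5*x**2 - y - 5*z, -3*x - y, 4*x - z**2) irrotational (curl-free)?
No, ∇×F = (0, -9, -2)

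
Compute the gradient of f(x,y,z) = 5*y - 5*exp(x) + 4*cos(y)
(-5*exp(x), 5 - 4*sin(y), 0)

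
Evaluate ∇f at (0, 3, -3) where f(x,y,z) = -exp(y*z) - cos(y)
(0, 3*exp(-9) + sin(3), -3*exp(-9))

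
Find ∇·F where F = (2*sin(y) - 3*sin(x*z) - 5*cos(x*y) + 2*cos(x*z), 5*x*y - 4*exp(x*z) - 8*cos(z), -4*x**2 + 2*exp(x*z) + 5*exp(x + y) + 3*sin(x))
2*x*exp(x*z) + 5*x + 5*y*sin(x*y) - 2*z*sin(x*z) - 3*z*cos(x*z)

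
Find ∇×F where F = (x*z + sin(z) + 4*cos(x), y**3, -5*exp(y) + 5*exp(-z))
(-5*exp(y), x + cos(z), 0)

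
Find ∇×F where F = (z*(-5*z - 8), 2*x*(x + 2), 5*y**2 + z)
(10*y, -10*z - 8, 4*x + 4)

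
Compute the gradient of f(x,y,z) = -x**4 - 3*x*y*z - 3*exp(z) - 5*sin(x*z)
(-4*x**3 - 3*y*z - 5*z*cos(x*z), -3*x*z, -3*x*y - 5*x*cos(x*z) - 3*exp(z))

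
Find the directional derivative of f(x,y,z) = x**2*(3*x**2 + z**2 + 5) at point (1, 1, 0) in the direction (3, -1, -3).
66*sqrt(19)/19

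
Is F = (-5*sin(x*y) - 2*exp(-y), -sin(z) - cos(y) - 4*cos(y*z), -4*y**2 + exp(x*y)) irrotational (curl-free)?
No, ∇×F = (x*exp(x*y) - 4*y*sin(y*z) - 8*y + cos(z), -y*exp(x*y), 5*x*cos(x*y) - 2*exp(-y))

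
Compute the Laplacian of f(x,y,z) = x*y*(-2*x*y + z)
-4*x**2 - 4*y**2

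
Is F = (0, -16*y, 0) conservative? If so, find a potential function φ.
Yes, F is conservative. φ = -8*y**2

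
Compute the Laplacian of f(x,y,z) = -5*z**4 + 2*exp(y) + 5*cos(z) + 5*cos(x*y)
-5*x**2*cos(x*y) - 5*y**2*cos(x*y) - 60*z**2 + 2*exp(y) - 5*cos(z)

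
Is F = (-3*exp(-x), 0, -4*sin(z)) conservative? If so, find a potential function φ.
Yes, F is conservative. φ = 4*cos(z) + 3*exp(-x)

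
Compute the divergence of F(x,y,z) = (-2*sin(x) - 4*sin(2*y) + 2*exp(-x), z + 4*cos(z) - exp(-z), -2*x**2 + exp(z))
exp(z) - 2*cos(x) - 2*exp(-x)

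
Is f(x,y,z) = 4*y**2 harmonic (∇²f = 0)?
No, ∇²f = 8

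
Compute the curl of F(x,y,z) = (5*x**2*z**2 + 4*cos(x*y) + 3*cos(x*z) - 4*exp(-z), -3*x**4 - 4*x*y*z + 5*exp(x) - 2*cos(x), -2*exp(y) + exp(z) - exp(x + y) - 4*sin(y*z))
(4*x*y - 4*z*cos(y*z) - 2*exp(y) - exp(x + y), 10*x**2*z - 3*x*sin(x*z) + exp(x + y) + 4*exp(-z), -12*x**3 + 4*x*sin(x*y) - 4*y*z + 5*exp(x) + 2*sin(x))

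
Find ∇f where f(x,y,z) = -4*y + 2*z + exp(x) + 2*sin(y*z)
(exp(x), 2*z*cos(y*z) - 4, 2*y*cos(y*z) + 2)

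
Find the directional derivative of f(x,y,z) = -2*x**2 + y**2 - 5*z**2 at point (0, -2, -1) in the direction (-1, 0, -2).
-4*sqrt(5)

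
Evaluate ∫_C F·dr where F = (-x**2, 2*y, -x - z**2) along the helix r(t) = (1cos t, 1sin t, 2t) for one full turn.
-64*pi**3/3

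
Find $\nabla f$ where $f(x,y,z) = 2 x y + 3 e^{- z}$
(2*y, 2*x, -3*exp(-z))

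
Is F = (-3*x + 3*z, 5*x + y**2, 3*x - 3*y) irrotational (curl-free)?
No, ∇×F = (-3, 0, 5)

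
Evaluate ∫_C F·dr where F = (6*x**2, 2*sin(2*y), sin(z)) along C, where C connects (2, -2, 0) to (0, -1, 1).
-15 + cos(4) - cos(1) - cos(2)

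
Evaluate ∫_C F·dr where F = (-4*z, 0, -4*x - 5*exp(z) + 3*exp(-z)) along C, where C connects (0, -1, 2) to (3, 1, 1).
-5*E - 12 - 3*exp(-1) + 3*exp(-2) + 5*exp(2)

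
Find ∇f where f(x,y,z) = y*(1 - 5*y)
(0, 1 - 10*y, 0)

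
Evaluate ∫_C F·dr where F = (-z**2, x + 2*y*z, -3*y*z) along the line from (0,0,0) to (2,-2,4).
30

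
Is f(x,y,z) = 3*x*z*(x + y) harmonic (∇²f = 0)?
No, ∇²f = 6*z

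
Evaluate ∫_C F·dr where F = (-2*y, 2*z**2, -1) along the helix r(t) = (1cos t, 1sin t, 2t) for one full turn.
30*pi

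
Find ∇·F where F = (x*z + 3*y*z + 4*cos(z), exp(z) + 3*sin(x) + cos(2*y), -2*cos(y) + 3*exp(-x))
z - 2*sin(2*y)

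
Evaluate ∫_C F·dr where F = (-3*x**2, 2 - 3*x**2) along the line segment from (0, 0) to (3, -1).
-20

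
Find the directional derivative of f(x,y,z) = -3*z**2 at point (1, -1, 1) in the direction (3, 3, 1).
-6*sqrt(19)/19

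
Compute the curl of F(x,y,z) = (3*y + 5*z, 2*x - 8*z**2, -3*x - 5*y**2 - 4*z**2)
(-10*y + 16*z, 8, -1)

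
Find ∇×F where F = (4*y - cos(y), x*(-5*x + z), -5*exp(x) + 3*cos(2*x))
(-x, 5*exp(x) + 6*sin(2*x), -10*x + z - sin(y) - 4)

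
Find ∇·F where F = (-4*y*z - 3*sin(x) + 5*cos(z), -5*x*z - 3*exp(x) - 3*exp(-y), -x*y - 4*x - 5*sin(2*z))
-3*cos(x) - 10*cos(2*z) + 3*exp(-y)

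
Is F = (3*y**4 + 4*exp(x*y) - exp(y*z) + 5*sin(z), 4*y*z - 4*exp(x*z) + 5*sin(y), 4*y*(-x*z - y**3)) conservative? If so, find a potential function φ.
No, ∇×F = (-4*x*z + 4*x*exp(x*z) - 16*y**3 - 4*y, 4*y*z - y*exp(y*z) + 5*cos(z), -4*x*exp(x*y) - 12*y**3 - 4*z*exp(x*z) + z*exp(y*z)) ≠ 0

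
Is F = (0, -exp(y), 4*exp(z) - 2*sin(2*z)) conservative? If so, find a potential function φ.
Yes, F is conservative. φ = -exp(y) + 4*exp(z) + cos(2*z)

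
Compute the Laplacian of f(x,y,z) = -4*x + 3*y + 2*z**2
4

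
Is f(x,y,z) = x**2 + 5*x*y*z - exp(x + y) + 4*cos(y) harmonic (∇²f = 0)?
No, ∇²f = -2*exp(x + y) - 4*cos(y) + 2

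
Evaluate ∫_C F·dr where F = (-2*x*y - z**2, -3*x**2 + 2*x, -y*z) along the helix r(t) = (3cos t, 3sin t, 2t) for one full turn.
6*pi*(7 - 8*pi)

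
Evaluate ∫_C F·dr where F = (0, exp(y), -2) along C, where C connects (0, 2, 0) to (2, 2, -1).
2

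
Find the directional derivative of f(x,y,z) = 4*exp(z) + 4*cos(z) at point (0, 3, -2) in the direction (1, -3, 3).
12*sqrt(19)*(1 + exp(2)*sin(2))*exp(-2)/19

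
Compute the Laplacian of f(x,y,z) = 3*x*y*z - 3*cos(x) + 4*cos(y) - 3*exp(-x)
3*cos(x) - 4*cos(y) - 3*exp(-x)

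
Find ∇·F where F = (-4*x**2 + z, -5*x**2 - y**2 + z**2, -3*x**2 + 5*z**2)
-8*x - 2*y + 10*z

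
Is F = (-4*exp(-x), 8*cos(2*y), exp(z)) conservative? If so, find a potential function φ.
Yes, F is conservative. φ = exp(z) + 4*sin(2*y) + 4*exp(-x)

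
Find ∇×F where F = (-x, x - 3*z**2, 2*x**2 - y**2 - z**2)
(-2*y + 6*z, -4*x, 1)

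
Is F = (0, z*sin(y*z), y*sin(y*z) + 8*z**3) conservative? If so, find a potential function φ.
Yes, F is conservative. φ = 2*z**4 - cos(y*z)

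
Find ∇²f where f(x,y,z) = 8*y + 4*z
0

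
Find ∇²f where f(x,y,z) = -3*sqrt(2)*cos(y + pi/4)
3*sqrt(2)*cos(y + pi/4)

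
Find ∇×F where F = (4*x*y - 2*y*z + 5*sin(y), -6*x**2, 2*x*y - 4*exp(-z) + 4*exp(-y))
(2*x - 4*exp(-y), -4*y, -16*x + 2*z - 5*cos(y))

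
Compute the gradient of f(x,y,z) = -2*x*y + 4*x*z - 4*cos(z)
(-2*y + 4*z, -2*x, 4*x + 4*sin(z))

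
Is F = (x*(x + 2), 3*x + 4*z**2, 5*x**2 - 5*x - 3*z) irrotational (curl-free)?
No, ∇×F = (-8*z, 5 - 10*x, 3)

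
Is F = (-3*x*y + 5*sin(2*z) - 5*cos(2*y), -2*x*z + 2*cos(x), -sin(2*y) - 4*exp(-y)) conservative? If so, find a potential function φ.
No, ∇×F = (2*x - 2*cos(2*y) + 4*exp(-y), 10*cos(2*z), 3*x - 2*z - 2*sin(x) - 10*sin(2*y)) ≠ 0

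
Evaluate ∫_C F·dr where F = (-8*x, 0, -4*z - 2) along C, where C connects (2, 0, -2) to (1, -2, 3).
-8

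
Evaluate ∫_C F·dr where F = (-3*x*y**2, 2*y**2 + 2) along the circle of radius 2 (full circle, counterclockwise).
0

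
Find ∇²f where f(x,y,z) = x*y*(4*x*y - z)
8*x**2 + 8*y**2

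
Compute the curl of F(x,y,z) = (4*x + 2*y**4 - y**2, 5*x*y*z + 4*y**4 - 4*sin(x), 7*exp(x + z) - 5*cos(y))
(-5*x*y + 5*sin(y), -7*exp(x + z), -8*y**3 + 5*y*z + 2*y - 4*cos(x))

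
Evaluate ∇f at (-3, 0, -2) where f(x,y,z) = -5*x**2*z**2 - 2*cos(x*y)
(120, 0, 180)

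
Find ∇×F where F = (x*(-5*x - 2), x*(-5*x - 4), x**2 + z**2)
(0, -2*x, -10*x - 4)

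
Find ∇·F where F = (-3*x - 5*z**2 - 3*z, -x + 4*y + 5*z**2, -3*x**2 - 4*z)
-3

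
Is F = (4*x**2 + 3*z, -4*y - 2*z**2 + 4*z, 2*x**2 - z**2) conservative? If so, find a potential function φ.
No, ∇×F = (4*z - 4, 3 - 4*x, 0) ≠ 0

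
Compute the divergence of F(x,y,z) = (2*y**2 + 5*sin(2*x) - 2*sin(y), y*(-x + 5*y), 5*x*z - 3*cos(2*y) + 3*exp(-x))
4*x + 10*y + 10*cos(2*x)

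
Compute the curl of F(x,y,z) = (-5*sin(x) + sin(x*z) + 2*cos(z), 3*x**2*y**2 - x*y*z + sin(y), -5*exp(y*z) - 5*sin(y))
(x*y - 5*z*exp(y*z) - 5*cos(y), x*cos(x*z) - 2*sin(z), y*(6*x*y - z))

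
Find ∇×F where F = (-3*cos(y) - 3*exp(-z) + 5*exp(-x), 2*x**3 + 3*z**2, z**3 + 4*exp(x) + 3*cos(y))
(-6*z - 3*sin(y), -4*exp(x) + 3*exp(-z), 6*x**2 - 3*sin(y))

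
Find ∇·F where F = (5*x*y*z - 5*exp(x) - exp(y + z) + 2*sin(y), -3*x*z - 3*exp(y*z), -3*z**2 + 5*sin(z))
5*y*z - 3*z*exp(y*z) - 6*z - 5*exp(x) + 5*cos(z)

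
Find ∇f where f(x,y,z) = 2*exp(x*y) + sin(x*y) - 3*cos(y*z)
(y*(2*exp(x*y) + cos(x*y)), 2*x*exp(x*y) + x*cos(x*y) + 3*z*sin(y*z), 3*y*sin(y*z))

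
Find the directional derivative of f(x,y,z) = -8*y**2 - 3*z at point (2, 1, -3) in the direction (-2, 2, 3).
-41*sqrt(17)/17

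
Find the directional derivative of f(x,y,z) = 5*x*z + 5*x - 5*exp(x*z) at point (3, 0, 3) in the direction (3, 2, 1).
15*sqrt(14)*(5 - 4*exp(9))/14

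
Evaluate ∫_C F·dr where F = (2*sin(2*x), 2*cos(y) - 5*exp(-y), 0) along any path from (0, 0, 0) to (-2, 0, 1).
1 - cos(4)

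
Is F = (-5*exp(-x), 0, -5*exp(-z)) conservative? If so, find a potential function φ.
Yes, F is conservative. φ = 5*exp(-z) + 5*exp(-x)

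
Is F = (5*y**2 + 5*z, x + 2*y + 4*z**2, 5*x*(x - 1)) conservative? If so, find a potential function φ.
No, ∇×F = (-8*z, 10 - 10*x, 1 - 10*y) ≠ 0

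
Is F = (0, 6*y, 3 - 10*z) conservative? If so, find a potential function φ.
Yes, F is conservative. φ = 3*y**2 - 5*z**2 + 3*z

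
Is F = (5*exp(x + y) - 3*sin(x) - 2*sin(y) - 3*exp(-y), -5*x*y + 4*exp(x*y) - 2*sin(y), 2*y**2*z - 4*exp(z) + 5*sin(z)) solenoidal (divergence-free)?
No, ∇·F = 4*x*exp(x*y) - 5*x + 2*y**2 - 4*exp(z) + 5*exp(x + y) - 3*cos(x) - 2*cos(y) + 5*cos(z)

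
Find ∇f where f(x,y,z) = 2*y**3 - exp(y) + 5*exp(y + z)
(0, 6*y**2 - exp(y) + 5*exp(y + z), 5*exp(y + z))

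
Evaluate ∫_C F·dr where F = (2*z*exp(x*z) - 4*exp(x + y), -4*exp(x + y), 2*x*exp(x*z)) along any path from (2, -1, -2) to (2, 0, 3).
2*(-1 + (-2*E + 2 + exp(5))*exp(5))*exp(-4)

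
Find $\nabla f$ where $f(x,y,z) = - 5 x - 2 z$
(-5, 0, -2)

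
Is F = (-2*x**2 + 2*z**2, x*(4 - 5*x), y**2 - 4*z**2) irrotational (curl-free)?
No, ∇×F = (2*y, 4*z, 4 - 10*x)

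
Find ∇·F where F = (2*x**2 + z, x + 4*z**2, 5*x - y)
4*x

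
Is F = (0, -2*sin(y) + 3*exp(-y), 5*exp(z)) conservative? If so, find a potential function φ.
Yes, F is conservative. φ = 5*exp(z) + 2*cos(y) - 3*exp(-y)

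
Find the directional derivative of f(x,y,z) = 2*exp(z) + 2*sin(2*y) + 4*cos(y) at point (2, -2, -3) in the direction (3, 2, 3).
sqrt(22)*(3 + 4*(cos(4) + sin(2))*exp(3))*exp(-3)/11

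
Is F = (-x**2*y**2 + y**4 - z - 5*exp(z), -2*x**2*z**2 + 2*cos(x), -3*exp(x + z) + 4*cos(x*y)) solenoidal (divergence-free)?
No, ∇·F = -2*x*y**2 - 3*exp(x + z)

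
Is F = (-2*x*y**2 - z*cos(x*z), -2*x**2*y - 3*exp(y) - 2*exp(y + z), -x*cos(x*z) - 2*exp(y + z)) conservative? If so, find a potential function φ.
Yes, F is conservative. φ = -x**2*y**2 - 3*exp(y) - 2*exp(y + z) - sin(x*z)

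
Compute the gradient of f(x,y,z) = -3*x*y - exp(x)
(-3*y - exp(x), -3*x, 0)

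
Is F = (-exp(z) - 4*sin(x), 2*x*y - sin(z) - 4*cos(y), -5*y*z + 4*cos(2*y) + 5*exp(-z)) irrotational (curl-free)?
No, ∇×F = (-5*z - 8*sin(2*y) + cos(z), -exp(z), 2*y)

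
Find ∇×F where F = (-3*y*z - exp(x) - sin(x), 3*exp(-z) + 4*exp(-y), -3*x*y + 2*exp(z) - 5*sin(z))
(-3*x + 3*exp(-z), 0, 3*z)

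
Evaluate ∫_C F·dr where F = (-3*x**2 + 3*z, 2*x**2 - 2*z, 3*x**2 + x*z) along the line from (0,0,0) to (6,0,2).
-118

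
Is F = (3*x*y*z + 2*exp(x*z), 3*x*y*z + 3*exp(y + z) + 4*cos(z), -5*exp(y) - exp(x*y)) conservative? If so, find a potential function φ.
No, ∇×F = (-3*x*y - x*exp(x*y) - 5*exp(y) - 3*exp(y + z) + 4*sin(z), 3*x*y + 2*x*exp(x*z) + y*exp(x*y), 3*z*(-x + y)) ≠ 0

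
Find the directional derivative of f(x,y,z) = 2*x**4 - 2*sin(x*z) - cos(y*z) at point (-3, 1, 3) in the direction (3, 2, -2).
2*sqrt(17)*(-324 + 2*sin(3) - 15*cos(9))/17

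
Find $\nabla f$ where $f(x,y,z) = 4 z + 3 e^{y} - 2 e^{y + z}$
(0, (3 - 2*exp(z))*exp(y), 4 - 2*exp(y + z))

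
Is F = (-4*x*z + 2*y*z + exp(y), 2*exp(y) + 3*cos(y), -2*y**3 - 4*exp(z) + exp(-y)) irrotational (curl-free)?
No, ∇×F = (-6*y**2 - exp(-y), -4*x + 2*y, -2*z - exp(y))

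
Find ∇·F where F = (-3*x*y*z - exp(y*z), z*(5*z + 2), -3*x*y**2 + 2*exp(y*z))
y*(-3*z + 2*exp(y*z))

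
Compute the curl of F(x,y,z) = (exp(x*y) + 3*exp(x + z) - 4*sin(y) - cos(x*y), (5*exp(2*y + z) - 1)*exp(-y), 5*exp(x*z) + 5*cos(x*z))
(-5*exp(y + z), -5*z*exp(x*z) + 5*z*sin(x*z) + 3*exp(x + z), -x*exp(x*y) - x*sin(x*y) + 4*cos(y))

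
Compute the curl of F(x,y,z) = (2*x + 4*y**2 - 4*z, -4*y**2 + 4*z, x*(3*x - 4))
(-4, -6*x, -8*y)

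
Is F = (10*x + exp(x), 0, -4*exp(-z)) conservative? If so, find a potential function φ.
Yes, F is conservative. φ = 5*x**2 + exp(x) + 4*exp(-z)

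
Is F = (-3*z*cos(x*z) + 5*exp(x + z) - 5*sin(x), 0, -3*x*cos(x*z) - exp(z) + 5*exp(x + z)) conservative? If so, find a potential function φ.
Yes, F is conservative. φ = -exp(z) + 5*exp(x + z) - 3*sin(x*z) + 5*cos(x)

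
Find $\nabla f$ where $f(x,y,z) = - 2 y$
(0, -2, 0)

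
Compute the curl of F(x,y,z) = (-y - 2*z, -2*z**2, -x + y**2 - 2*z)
(2*y + 4*z, -1, 1)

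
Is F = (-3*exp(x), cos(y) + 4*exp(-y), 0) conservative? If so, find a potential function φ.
Yes, F is conservative. φ = -3*exp(x) + sin(y) - 4*exp(-y)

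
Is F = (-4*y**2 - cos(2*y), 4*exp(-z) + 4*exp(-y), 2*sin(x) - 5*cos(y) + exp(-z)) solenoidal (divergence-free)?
No, ∇·F = -exp(-z) - 4*exp(-y)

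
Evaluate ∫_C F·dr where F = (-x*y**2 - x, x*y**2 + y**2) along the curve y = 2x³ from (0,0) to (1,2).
61/15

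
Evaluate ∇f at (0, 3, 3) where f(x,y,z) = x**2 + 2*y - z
(0, 2, -1)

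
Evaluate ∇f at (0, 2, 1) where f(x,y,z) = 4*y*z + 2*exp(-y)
(0, 4 - 2*exp(-2), 8)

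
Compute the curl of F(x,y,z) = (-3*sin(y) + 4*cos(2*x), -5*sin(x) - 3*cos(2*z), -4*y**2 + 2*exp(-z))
(-8*y - 6*sin(2*z), 0, -5*cos(x) + 3*cos(y))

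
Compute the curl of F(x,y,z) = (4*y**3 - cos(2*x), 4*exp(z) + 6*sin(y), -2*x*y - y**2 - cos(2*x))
(-2*x - 2*y - 4*exp(z), 2*y - 2*sin(2*x), -12*y**2)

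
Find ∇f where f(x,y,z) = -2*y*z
(0, -2*z, -2*y)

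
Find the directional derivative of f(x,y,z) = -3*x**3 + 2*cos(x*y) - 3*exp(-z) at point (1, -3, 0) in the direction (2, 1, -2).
-8 - 10*sin(3)/3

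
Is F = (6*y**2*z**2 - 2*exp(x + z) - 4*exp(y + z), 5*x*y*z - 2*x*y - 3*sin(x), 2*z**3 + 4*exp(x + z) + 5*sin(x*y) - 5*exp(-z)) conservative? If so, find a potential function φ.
No, ∇×F = (5*x*(-y + cos(x*y)), 12*y**2*z - 5*y*cos(x*y) - 6*exp(x + z) - 4*exp(y + z), -12*y*z**2 + 5*y*z - 2*y + 4*exp(y + z) - 3*cos(x)) ≠ 0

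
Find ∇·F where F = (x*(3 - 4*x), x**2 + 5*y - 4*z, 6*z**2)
-8*x + 12*z + 8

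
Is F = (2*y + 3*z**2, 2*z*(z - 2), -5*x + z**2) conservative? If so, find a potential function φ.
No, ∇×F = (4 - 4*z, 6*z + 5, -2) ≠ 0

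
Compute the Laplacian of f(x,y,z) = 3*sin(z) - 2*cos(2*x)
-3*sin(z) + 8*cos(2*x)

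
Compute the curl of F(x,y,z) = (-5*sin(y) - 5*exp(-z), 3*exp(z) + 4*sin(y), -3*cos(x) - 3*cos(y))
(-3*exp(z) + 3*sin(y), -3*sin(x) + 5*exp(-z), 5*cos(y))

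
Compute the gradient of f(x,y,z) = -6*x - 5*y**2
(-6, -10*y, 0)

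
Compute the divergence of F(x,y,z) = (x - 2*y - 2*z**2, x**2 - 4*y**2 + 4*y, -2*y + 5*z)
10 - 8*y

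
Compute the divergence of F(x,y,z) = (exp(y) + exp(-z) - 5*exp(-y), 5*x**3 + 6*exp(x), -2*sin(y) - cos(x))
0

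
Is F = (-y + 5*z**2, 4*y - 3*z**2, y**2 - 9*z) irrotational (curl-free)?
No, ∇×F = (2*y + 6*z, 10*z, 1)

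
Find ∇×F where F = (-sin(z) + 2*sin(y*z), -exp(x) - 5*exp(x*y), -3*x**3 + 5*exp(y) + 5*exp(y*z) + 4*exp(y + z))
(5*z*exp(y*z) + 5*exp(y) + 4*exp(y + z), 9*x**2 + 2*y*cos(y*z) - cos(z), -5*y*exp(x*y) - 2*z*cos(y*z) - exp(x))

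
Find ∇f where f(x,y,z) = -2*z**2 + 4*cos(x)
(-4*sin(x), 0, -4*z)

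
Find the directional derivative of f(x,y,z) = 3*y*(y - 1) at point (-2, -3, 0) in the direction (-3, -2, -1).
3*sqrt(14)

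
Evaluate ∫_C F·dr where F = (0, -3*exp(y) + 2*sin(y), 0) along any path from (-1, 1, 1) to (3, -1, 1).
6*sinh(1)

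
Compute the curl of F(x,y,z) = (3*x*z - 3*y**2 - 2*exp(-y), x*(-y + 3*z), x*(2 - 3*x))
(-3*x, 9*x - 2, 5*y + 3*z - 2*exp(-y))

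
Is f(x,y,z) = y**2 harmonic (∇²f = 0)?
No, ∇²f = 2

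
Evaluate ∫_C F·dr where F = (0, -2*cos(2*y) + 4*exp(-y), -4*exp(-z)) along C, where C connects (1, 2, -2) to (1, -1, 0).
-4*exp(2) - 4*E + sin(4) + 4*exp(-2) + sin(2) + 4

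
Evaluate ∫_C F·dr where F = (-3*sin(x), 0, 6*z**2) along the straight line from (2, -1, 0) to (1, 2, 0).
-3*cos(2) + 3*cos(1)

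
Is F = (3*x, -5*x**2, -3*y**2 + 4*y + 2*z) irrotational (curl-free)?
No, ∇×F = (4 - 6*y, 0, -10*x)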